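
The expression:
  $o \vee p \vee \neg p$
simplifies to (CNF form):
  $\text{True}$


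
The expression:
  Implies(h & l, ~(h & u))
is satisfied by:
  {l: False, u: False, h: False}
  {h: True, l: False, u: False}
  {u: True, l: False, h: False}
  {h: True, u: True, l: False}
  {l: True, h: False, u: False}
  {h: True, l: True, u: False}
  {u: True, l: True, h: False}


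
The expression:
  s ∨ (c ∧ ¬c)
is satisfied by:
  {s: True}


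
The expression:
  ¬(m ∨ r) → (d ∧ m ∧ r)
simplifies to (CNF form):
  m ∨ r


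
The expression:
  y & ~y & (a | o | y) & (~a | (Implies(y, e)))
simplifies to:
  False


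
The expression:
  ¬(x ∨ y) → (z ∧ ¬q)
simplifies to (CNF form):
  (x ∨ y ∨ z) ∧ (x ∨ y ∨ ¬q)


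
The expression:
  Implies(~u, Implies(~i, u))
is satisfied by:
  {i: True, u: True}
  {i: True, u: False}
  {u: True, i: False}


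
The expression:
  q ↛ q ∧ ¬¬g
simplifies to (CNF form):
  False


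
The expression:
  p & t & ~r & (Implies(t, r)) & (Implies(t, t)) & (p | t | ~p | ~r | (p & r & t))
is never true.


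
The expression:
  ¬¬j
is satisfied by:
  {j: True}


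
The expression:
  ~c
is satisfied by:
  {c: False}


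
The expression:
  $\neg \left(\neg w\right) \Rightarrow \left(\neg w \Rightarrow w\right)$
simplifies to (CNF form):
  $\text{True}$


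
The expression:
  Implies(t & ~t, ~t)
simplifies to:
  True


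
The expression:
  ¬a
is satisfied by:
  {a: False}


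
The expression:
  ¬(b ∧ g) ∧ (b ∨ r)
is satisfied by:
  {r: True, g: False, b: False}
  {b: True, g: False, r: True}
  {b: True, g: False, r: False}
  {r: True, g: True, b: False}


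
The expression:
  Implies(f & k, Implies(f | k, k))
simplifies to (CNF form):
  True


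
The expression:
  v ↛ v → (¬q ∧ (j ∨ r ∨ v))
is always true.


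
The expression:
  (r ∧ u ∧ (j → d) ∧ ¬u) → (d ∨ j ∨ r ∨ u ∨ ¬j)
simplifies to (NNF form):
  True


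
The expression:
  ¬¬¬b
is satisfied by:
  {b: False}


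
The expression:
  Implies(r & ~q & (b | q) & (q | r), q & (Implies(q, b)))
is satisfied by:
  {q: True, b: False, r: False}
  {q: False, b: False, r: False}
  {r: True, q: True, b: False}
  {r: True, q: False, b: False}
  {b: True, q: True, r: False}
  {b: True, q: False, r: False}
  {b: True, r: True, q: True}


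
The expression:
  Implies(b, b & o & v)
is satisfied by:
  {v: True, o: True, b: False}
  {v: True, o: False, b: False}
  {o: True, v: False, b: False}
  {v: False, o: False, b: False}
  {b: True, v: True, o: True}


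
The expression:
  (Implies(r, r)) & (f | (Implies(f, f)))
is always true.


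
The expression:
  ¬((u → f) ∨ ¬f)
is never true.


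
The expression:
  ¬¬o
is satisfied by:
  {o: True}


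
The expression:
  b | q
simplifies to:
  b | q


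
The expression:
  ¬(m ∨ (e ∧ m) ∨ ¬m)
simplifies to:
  False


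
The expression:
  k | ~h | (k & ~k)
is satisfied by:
  {k: True, h: False}
  {h: False, k: False}
  {h: True, k: True}


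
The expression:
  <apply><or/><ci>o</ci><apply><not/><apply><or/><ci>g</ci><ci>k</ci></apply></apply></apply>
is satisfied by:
  {o: True, k: False, g: False}
  {o: True, g: True, k: False}
  {o: True, k: True, g: False}
  {o: True, g: True, k: True}
  {g: False, k: False, o: False}


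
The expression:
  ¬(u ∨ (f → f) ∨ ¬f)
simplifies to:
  False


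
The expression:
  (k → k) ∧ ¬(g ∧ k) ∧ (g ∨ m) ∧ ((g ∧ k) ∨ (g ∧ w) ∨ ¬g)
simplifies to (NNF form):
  (g ∨ m) ∧ (w ∨ ¬g) ∧ (¬g ∨ ¬k)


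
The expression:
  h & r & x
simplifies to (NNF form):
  h & r & x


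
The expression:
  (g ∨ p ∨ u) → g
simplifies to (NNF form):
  g ∨ (¬p ∧ ¬u)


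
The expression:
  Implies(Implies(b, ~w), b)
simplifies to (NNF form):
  b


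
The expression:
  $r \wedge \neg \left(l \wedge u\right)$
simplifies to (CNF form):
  $r \wedge \left(\neg l \vee \neg u\right)$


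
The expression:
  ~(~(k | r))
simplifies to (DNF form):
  k | r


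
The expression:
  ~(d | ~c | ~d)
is never true.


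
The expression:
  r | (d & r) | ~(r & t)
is always true.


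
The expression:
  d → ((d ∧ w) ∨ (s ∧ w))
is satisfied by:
  {w: True, d: False}
  {d: False, w: False}
  {d: True, w: True}


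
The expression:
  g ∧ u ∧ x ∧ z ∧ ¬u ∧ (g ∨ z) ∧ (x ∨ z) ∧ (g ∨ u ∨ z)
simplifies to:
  False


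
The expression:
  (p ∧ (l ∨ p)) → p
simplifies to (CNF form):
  True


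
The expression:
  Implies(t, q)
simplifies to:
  q | ~t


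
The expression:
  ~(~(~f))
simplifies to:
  ~f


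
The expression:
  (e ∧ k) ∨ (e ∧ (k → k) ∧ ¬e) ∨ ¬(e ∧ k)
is always true.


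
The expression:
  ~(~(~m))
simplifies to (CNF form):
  ~m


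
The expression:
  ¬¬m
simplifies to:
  m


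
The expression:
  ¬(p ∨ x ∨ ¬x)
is never true.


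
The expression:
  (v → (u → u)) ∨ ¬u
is always true.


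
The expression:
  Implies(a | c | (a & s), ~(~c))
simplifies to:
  c | ~a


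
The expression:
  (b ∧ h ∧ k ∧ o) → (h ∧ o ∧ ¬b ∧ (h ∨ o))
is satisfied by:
  {h: False, k: False, o: False, b: False}
  {b: True, h: False, k: False, o: False}
  {o: True, h: False, k: False, b: False}
  {b: True, o: True, h: False, k: False}
  {k: True, b: False, h: False, o: False}
  {b: True, k: True, h: False, o: False}
  {o: True, k: True, b: False, h: False}
  {b: True, o: True, k: True, h: False}
  {h: True, o: False, k: False, b: False}
  {b: True, h: True, o: False, k: False}
  {o: True, h: True, b: False, k: False}
  {b: True, o: True, h: True, k: False}
  {k: True, h: True, o: False, b: False}
  {b: True, k: True, h: True, o: False}
  {o: True, k: True, h: True, b: False}


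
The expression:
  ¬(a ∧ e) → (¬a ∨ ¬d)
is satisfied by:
  {e: True, d: False, a: False}
  {e: False, d: False, a: False}
  {a: True, e: True, d: False}
  {a: True, e: False, d: False}
  {d: True, e: True, a: False}
  {d: True, e: False, a: False}
  {d: True, a: True, e: True}


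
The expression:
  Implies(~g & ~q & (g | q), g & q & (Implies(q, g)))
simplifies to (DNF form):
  True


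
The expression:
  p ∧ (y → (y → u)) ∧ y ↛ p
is never true.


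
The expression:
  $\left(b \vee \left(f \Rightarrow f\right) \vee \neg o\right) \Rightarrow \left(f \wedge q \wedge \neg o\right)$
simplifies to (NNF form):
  $f \wedge q \wedge \neg o$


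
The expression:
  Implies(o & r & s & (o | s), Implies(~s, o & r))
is always true.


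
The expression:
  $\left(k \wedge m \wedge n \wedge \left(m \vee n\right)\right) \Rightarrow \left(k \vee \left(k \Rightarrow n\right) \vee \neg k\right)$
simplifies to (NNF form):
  $\text{True}$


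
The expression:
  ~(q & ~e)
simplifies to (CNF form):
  e | ~q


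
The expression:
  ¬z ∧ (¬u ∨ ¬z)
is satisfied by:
  {z: False}


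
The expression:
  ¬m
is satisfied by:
  {m: False}


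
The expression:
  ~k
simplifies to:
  ~k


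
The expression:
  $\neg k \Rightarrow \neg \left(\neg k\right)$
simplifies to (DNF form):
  $k$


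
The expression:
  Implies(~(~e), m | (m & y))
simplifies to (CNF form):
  m | ~e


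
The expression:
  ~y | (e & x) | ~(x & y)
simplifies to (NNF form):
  e | ~x | ~y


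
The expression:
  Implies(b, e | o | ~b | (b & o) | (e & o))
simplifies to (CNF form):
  e | o | ~b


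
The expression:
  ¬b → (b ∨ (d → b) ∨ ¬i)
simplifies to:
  b ∨ ¬d ∨ ¬i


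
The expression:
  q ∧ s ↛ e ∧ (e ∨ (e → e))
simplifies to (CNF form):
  q ∧ s ∧ ¬e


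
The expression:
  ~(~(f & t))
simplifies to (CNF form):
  f & t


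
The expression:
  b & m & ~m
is never true.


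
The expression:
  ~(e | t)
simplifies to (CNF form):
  ~e & ~t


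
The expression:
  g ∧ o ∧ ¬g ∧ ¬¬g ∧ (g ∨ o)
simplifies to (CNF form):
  False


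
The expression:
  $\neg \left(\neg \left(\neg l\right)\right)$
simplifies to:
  $\neg l$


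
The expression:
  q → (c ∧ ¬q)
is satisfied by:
  {q: False}


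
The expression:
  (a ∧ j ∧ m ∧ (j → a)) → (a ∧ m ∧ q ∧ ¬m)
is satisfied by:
  {m: False, a: False, j: False}
  {j: True, m: False, a: False}
  {a: True, m: False, j: False}
  {j: True, a: True, m: False}
  {m: True, j: False, a: False}
  {j: True, m: True, a: False}
  {a: True, m: True, j: False}


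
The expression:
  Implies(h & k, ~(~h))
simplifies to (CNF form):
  True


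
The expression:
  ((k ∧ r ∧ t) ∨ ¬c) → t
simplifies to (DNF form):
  c ∨ t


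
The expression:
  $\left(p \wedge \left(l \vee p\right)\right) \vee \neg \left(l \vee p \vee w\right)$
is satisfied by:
  {p: True, w: False, l: False}
  {p: True, l: True, w: False}
  {p: True, w: True, l: False}
  {p: True, l: True, w: True}
  {l: False, w: False, p: False}


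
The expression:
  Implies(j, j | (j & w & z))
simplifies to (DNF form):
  True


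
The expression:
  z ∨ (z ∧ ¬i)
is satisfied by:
  {z: True}


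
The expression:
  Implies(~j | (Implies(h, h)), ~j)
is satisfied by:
  {j: False}


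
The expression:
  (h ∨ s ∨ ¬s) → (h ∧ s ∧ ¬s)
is never true.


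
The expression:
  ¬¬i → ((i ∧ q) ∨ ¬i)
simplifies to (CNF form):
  q ∨ ¬i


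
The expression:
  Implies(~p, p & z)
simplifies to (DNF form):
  p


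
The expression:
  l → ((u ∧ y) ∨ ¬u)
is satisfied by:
  {y: True, l: False, u: False}
  {l: False, u: False, y: False}
  {y: True, u: True, l: False}
  {u: True, l: False, y: False}
  {y: True, l: True, u: False}
  {l: True, y: False, u: False}
  {y: True, u: True, l: True}


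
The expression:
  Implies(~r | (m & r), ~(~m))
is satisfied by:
  {r: True, m: True}
  {r: True, m: False}
  {m: True, r: False}


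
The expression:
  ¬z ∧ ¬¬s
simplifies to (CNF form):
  s ∧ ¬z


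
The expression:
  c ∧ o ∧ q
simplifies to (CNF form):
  c ∧ o ∧ q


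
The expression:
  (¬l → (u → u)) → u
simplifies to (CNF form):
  u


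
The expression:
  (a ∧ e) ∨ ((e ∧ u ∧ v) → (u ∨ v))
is always true.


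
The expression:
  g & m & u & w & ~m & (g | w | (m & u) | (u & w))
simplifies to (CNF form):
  False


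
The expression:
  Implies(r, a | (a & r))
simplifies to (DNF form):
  a | ~r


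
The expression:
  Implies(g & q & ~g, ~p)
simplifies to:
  True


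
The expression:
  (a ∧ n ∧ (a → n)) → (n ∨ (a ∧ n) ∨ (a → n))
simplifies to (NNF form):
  True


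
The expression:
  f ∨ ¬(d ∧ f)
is always true.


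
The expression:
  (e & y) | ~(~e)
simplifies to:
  e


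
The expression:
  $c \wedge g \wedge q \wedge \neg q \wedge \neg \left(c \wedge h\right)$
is never true.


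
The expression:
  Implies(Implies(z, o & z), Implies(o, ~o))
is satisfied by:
  {o: False}


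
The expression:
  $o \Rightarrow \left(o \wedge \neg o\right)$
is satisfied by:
  {o: False}


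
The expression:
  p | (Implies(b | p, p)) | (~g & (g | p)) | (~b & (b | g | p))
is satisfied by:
  {p: True, b: False}
  {b: False, p: False}
  {b: True, p: True}


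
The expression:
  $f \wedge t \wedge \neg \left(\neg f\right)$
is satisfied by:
  {t: True, f: True}


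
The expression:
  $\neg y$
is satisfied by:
  {y: False}


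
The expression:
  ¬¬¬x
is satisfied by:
  {x: False}


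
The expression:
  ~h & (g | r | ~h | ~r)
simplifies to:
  ~h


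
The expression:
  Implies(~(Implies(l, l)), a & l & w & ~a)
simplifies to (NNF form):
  True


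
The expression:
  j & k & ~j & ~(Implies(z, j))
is never true.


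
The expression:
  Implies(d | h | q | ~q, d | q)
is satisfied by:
  {d: True, q: True}
  {d: True, q: False}
  {q: True, d: False}


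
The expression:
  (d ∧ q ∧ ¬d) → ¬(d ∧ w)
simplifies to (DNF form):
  True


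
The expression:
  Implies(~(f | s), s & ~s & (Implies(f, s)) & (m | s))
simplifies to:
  f | s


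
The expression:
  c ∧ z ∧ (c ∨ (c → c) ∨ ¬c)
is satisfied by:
  {c: True, z: True}


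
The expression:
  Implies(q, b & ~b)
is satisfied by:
  {q: False}


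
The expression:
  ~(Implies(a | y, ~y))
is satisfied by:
  {y: True}


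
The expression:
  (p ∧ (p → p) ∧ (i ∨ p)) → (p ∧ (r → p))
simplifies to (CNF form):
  True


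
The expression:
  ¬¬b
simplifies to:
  b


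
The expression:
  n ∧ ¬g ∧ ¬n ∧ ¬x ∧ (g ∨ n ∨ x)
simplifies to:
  False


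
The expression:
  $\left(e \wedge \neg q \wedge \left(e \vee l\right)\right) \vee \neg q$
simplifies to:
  $\neg q$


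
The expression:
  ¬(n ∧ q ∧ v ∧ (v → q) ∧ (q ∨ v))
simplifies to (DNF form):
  ¬n ∨ ¬q ∨ ¬v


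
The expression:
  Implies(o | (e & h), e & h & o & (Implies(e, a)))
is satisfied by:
  {a: True, e: False, o: False, h: False}
  {h: False, e: False, a: False, o: False}
  {h: True, a: True, e: False, o: False}
  {h: True, e: False, a: False, o: False}
  {a: True, e: True, h: False, o: False}
  {e: True, h: False, a: False, o: False}
  {o: True, h: True, a: True, e: True}


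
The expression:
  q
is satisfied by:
  {q: True}


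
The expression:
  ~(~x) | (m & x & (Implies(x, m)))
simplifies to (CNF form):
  x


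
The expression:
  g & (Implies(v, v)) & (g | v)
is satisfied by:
  {g: True}


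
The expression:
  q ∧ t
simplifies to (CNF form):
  q ∧ t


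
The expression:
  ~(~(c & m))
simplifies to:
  c & m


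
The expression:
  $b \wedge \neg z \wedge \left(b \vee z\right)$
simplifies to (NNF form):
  $b \wedge \neg z$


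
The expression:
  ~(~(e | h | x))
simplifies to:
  e | h | x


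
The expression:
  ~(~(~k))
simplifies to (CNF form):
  ~k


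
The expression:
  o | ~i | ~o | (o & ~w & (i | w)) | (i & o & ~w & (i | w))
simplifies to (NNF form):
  True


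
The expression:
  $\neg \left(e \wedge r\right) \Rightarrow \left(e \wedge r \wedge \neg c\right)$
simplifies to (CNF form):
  $e \wedge r$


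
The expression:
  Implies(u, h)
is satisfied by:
  {h: True, u: False}
  {u: False, h: False}
  {u: True, h: True}


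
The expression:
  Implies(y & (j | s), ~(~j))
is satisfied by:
  {j: True, s: False, y: False}
  {s: False, y: False, j: False}
  {j: True, y: True, s: False}
  {y: True, s: False, j: False}
  {j: True, s: True, y: False}
  {s: True, j: False, y: False}
  {j: True, y: True, s: True}


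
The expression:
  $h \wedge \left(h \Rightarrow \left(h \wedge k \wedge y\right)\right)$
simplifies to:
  $h \wedge k \wedge y$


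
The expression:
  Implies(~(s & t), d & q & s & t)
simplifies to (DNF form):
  s & t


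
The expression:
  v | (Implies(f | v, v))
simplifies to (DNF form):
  v | ~f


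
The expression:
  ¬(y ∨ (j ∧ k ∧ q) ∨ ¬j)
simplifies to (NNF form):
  j ∧ ¬y ∧ (¬k ∨ ¬q)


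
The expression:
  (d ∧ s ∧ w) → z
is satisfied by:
  {z: True, s: False, d: False, w: False}
  {w: False, s: False, z: False, d: False}
  {w: True, z: True, s: False, d: False}
  {w: True, s: False, z: False, d: False}
  {d: True, z: True, w: False, s: False}
  {d: True, w: False, s: False, z: False}
  {d: True, w: True, z: True, s: False}
  {d: True, w: True, s: False, z: False}
  {z: True, s: True, d: False, w: False}
  {s: True, d: False, z: False, w: False}
  {w: True, s: True, z: True, d: False}
  {w: True, s: True, d: False, z: False}
  {z: True, s: True, d: True, w: False}
  {s: True, d: True, w: False, z: False}
  {w: True, s: True, d: True, z: True}


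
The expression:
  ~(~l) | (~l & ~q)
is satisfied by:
  {l: True, q: False}
  {q: False, l: False}
  {q: True, l: True}


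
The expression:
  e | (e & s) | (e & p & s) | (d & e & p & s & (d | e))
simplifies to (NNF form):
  e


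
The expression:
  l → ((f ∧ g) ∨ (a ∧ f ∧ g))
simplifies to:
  (f ∧ g) ∨ ¬l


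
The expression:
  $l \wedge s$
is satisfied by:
  {s: True, l: True}


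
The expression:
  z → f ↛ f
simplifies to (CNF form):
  ¬z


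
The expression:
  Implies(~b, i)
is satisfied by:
  {i: True, b: True}
  {i: True, b: False}
  {b: True, i: False}


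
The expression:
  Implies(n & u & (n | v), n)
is always true.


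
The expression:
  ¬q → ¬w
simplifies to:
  q ∨ ¬w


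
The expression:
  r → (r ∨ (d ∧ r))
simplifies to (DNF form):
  True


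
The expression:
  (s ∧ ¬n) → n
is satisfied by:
  {n: True, s: False}
  {s: False, n: False}
  {s: True, n: True}


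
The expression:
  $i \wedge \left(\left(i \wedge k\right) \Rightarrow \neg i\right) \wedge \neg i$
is never true.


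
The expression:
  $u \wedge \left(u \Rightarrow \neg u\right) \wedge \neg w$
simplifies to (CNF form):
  $\text{False}$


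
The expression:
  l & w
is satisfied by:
  {w: True, l: True}


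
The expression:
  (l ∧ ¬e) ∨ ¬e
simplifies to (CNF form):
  ¬e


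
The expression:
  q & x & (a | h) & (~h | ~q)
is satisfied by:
  {a: True, x: True, q: True, h: False}


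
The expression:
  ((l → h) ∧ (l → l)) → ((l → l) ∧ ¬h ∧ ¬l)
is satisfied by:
  {h: False}


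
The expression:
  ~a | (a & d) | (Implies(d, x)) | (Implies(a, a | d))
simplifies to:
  True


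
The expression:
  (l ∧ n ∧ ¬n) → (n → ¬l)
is always true.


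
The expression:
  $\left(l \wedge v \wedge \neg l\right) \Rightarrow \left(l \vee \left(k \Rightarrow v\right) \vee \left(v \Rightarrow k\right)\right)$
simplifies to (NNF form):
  $\text{True}$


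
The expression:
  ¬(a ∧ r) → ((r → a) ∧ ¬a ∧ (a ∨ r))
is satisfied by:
  {r: True, a: True}


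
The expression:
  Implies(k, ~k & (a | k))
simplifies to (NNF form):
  ~k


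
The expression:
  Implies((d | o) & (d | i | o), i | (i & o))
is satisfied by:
  {i: True, d: False, o: False}
  {i: True, o: True, d: False}
  {i: True, d: True, o: False}
  {i: True, o: True, d: True}
  {o: False, d: False, i: False}


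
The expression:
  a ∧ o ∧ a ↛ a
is never true.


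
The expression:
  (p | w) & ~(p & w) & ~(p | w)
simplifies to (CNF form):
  False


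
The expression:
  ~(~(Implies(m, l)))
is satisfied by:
  {l: True, m: False}
  {m: False, l: False}
  {m: True, l: True}


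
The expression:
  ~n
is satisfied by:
  {n: False}


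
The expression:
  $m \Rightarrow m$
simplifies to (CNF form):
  $\text{True}$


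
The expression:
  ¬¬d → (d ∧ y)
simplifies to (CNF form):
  y ∨ ¬d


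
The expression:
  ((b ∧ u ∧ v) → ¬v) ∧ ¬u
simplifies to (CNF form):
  ¬u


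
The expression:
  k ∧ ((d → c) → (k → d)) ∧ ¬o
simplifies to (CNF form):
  d ∧ k ∧ ¬o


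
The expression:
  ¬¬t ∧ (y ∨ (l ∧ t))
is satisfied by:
  {t: True, y: True, l: True}
  {t: True, y: True, l: False}
  {t: True, l: True, y: False}


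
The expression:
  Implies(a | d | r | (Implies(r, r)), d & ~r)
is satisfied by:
  {d: True, r: False}


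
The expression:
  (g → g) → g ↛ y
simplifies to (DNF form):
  g ∧ ¬y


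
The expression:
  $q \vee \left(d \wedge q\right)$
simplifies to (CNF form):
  $q$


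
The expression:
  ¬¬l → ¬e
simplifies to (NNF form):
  ¬e ∨ ¬l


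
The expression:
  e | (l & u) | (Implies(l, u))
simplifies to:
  e | u | ~l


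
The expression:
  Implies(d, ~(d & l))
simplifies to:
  ~d | ~l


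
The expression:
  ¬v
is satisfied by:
  {v: False}


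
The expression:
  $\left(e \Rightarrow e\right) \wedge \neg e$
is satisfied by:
  {e: False}


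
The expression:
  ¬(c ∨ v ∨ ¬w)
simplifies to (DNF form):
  w ∧ ¬c ∧ ¬v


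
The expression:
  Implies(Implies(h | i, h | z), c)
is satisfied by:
  {c: True, i: True, z: False, h: False}
  {c: True, i: False, z: False, h: False}
  {c: True, h: True, i: True, z: False}
  {c: True, h: True, i: False, z: False}
  {c: True, z: True, i: True, h: False}
  {c: True, z: True, i: False, h: False}
  {c: True, z: True, h: True, i: True}
  {c: True, z: True, h: True, i: False}
  {i: True, c: False, z: False, h: False}


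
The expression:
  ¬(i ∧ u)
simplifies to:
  ¬i ∨ ¬u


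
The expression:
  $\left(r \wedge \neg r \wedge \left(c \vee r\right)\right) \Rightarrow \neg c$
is always true.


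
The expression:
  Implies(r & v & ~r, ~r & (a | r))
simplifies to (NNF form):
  True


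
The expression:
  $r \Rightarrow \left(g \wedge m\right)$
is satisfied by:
  {m: True, g: True, r: False}
  {m: True, g: False, r: False}
  {g: True, m: False, r: False}
  {m: False, g: False, r: False}
  {r: True, m: True, g: True}


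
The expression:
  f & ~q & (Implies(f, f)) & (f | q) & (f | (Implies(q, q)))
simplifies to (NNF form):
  f & ~q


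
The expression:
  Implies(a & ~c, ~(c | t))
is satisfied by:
  {c: True, t: False, a: False}
  {t: False, a: False, c: False}
  {c: True, a: True, t: False}
  {a: True, t: False, c: False}
  {c: True, t: True, a: False}
  {t: True, c: False, a: False}
  {c: True, a: True, t: True}


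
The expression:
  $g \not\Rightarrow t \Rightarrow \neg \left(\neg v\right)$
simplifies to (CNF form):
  $t \vee v \vee \neg g$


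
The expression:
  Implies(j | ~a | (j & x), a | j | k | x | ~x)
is always true.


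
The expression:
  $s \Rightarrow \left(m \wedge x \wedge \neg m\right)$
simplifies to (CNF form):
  $\neg s$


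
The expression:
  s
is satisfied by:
  {s: True}


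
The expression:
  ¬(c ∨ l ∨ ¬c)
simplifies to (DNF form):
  False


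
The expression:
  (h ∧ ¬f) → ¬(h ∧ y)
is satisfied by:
  {f: True, y: False, h: False}
  {f: False, y: False, h: False}
  {h: True, f: True, y: False}
  {h: True, f: False, y: False}
  {y: True, f: True, h: False}
  {y: True, f: False, h: False}
  {y: True, h: True, f: True}


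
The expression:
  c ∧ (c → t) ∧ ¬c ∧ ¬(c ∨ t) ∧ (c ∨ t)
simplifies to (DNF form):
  False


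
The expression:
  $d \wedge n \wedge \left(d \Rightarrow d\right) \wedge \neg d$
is never true.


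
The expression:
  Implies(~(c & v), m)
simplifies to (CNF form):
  (c | m) & (m | v)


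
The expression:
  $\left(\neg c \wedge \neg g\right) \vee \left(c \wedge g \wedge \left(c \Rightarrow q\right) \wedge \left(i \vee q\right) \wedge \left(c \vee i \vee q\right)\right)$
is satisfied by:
  {q: True, c: False, g: False}
  {c: False, g: False, q: False}
  {q: True, g: True, c: True}


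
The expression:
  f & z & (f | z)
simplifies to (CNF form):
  f & z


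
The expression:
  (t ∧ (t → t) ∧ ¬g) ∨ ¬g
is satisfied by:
  {g: False}


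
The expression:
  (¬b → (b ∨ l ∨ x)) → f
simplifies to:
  f ∨ (¬b ∧ ¬l ∧ ¬x)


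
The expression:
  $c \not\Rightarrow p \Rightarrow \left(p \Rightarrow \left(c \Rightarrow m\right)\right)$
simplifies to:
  $\text{True}$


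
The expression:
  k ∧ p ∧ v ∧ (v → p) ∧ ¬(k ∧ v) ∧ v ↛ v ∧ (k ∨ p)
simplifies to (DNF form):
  False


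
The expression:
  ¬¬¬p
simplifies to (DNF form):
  ¬p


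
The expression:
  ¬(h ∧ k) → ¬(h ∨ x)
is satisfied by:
  {k: True, x: False, h: False}
  {x: False, h: False, k: False}
  {k: True, h: True, x: False}
  {k: True, h: True, x: True}


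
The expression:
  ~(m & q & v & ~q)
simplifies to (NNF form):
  True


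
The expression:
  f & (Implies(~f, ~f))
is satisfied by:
  {f: True}


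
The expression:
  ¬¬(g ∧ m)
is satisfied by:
  {m: True, g: True}


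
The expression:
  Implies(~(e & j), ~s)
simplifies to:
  ~s | (e & j)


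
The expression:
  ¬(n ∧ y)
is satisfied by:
  {y: False, n: False}
  {n: True, y: False}
  {y: True, n: False}


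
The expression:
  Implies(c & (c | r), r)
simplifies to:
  r | ~c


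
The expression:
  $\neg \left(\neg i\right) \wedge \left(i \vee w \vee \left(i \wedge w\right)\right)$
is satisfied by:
  {i: True}


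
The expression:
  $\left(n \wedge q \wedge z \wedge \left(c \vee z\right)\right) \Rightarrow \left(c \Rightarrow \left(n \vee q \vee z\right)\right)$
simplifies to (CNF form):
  $\text{True}$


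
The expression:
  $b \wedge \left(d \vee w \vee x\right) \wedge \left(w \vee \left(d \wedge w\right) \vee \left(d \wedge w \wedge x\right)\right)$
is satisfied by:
  {w: True, b: True}


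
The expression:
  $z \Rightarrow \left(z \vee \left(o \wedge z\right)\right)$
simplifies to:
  $\text{True}$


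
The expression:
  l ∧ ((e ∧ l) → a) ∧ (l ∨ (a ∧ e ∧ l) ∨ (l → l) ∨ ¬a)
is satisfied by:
  {a: True, l: True, e: False}
  {l: True, e: False, a: False}
  {a: True, e: True, l: True}


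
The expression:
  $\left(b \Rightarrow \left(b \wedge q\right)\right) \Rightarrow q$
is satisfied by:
  {b: True, q: True}
  {b: True, q: False}
  {q: True, b: False}


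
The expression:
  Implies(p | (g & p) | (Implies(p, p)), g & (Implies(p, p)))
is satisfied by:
  {g: True}


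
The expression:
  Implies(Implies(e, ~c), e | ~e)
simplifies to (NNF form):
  True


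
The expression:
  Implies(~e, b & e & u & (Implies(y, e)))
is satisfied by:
  {e: True}


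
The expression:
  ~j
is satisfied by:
  {j: False}


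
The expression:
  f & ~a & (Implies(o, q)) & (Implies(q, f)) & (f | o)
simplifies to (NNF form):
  f & ~a & (q | ~o)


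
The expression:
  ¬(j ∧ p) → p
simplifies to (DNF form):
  p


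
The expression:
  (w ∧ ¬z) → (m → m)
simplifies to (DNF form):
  True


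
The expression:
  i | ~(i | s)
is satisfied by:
  {i: True, s: False}
  {s: False, i: False}
  {s: True, i: True}


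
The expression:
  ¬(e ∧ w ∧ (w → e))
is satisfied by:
  {w: False, e: False}
  {e: True, w: False}
  {w: True, e: False}


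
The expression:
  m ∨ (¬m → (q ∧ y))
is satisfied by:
  {y: True, m: True, q: True}
  {y: True, m: True, q: False}
  {m: True, q: True, y: False}
  {m: True, q: False, y: False}
  {y: True, q: True, m: False}


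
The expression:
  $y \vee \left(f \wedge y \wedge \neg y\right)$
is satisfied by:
  {y: True}


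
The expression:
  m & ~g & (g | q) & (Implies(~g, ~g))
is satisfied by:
  {m: True, q: True, g: False}


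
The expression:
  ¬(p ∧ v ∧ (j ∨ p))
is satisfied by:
  {p: False, v: False}
  {v: True, p: False}
  {p: True, v: False}


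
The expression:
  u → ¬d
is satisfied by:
  {u: False, d: False}
  {d: True, u: False}
  {u: True, d: False}


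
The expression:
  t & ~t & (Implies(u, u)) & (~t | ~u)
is never true.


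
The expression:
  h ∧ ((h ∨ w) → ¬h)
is never true.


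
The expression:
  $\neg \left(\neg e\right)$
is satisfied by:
  {e: True}


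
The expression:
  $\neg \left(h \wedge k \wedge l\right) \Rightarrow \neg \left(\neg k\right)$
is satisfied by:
  {k: True}


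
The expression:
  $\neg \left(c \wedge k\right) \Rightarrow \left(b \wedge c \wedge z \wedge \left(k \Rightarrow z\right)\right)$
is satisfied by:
  {c: True, b: True, k: True, z: True}
  {c: True, b: True, k: True, z: False}
  {c: True, k: True, z: True, b: False}
  {c: True, k: True, z: False, b: False}
  {c: True, b: True, z: True, k: False}


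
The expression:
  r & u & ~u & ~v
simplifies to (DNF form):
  False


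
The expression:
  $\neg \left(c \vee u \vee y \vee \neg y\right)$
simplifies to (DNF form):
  $\text{False}$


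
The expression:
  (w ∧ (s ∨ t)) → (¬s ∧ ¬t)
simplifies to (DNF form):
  (¬s ∧ ¬t) ∨ ¬w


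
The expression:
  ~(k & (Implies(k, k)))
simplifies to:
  ~k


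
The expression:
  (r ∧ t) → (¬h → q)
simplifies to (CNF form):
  h ∨ q ∨ ¬r ∨ ¬t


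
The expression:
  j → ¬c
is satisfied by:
  {c: False, j: False}
  {j: True, c: False}
  {c: True, j: False}


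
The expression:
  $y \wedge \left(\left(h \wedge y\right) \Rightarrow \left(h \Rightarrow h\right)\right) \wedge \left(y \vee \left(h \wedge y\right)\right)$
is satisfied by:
  {y: True}


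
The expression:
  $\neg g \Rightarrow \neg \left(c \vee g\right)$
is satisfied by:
  {g: True, c: False}
  {c: False, g: False}
  {c: True, g: True}


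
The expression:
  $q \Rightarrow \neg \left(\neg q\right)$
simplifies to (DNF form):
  $\text{True}$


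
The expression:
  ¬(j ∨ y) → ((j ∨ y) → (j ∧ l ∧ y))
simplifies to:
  True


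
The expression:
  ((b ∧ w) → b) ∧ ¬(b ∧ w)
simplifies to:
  ¬b ∨ ¬w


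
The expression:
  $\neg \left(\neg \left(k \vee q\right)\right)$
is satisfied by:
  {k: True, q: True}
  {k: True, q: False}
  {q: True, k: False}


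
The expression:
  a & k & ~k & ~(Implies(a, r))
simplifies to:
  False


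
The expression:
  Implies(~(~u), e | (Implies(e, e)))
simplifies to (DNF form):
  True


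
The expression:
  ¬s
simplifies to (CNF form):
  ¬s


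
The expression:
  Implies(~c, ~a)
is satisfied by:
  {c: True, a: False}
  {a: False, c: False}
  {a: True, c: True}


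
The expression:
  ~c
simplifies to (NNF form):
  ~c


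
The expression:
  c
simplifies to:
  c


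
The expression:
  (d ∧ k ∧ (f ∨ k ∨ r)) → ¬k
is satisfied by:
  {k: False, d: False}
  {d: True, k: False}
  {k: True, d: False}


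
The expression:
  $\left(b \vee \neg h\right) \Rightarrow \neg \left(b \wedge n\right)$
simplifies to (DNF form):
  $\neg b \vee \neg n$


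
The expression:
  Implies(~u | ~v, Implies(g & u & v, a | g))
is always true.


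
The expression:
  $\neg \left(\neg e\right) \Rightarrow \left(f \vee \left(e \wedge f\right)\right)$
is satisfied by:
  {f: True, e: False}
  {e: False, f: False}
  {e: True, f: True}


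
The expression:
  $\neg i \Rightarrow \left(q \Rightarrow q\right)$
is always true.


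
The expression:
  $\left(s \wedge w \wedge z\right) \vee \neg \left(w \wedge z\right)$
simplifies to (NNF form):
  $s \vee \neg w \vee \neg z$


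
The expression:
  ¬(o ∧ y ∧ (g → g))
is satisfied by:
  {o: False, y: False}
  {y: True, o: False}
  {o: True, y: False}


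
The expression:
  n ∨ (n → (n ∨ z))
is always true.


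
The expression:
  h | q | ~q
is always true.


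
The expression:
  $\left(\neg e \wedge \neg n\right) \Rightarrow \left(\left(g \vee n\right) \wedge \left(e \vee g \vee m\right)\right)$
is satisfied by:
  {n: True, e: True, g: True}
  {n: True, e: True, g: False}
  {n: True, g: True, e: False}
  {n: True, g: False, e: False}
  {e: True, g: True, n: False}
  {e: True, g: False, n: False}
  {g: True, e: False, n: False}


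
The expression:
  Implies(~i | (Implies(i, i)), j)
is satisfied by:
  {j: True}


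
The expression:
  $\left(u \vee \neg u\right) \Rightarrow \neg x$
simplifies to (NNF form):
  $\neg x$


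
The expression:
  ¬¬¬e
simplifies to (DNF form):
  ¬e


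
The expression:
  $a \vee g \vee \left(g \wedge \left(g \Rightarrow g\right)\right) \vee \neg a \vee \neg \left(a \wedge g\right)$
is always true.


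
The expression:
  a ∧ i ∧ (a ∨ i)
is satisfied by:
  {a: True, i: True}


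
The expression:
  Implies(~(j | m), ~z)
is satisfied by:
  {m: True, j: True, z: False}
  {m: True, j: False, z: False}
  {j: True, m: False, z: False}
  {m: False, j: False, z: False}
  {z: True, m: True, j: True}
  {z: True, m: True, j: False}
  {z: True, j: True, m: False}


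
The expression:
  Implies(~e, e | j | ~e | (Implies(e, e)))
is always true.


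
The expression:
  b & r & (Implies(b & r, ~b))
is never true.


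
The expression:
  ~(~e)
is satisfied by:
  {e: True}


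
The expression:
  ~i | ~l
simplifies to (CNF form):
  ~i | ~l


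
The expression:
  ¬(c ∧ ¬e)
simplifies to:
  e ∨ ¬c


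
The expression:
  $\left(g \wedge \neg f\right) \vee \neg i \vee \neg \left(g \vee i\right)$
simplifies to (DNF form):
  $\left(g \wedge \neg f\right) \vee \neg i$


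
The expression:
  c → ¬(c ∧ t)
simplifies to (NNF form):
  ¬c ∨ ¬t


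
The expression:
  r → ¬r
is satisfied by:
  {r: False}


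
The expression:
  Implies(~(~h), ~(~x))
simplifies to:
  x | ~h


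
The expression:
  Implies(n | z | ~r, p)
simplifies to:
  p | (r & ~n & ~z)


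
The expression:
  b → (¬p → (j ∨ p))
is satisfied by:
  {p: True, j: True, b: False}
  {p: True, j: False, b: False}
  {j: True, p: False, b: False}
  {p: False, j: False, b: False}
  {b: True, p: True, j: True}
  {b: True, p: True, j: False}
  {b: True, j: True, p: False}


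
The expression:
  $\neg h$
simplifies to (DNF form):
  $\neg h$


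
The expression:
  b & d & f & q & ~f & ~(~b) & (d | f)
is never true.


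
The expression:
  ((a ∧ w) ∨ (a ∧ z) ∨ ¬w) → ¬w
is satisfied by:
  {w: False, a: False}
  {a: True, w: False}
  {w: True, a: False}


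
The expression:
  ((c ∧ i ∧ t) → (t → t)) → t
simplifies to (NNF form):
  t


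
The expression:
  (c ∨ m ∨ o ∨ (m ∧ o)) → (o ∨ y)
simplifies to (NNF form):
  o ∨ y ∨ (¬c ∧ ¬m)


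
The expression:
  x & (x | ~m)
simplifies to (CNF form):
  x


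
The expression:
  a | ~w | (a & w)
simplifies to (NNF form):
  a | ~w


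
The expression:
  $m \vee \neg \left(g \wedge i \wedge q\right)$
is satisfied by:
  {m: True, g: False, q: False, i: False}
  {m: False, g: False, q: False, i: False}
  {i: True, m: True, g: False, q: False}
  {i: True, m: False, g: False, q: False}
  {m: True, q: True, i: False, g: False}
  {q: True, i: False, g: False, m: False}
  {i: True, q: True, m: True, g: False}
  {i: True, q: True, m: False, g: False}
  {m: True, g: True, i: False, q: False}
  {g: True, i: False, q: False, m: False}
  {m: True, i: True, g: True, q: False}
  {i: True, g: True, m: False, q: False}
  {m: True, q: True, g: True, i: False}
  {q: True, g: True, i: False, m: False}
  {i: True, q: True, g: True, m: True}


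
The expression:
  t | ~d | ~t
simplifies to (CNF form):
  True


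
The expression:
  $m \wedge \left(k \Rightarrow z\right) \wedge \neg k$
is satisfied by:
  {m: True, k: False}


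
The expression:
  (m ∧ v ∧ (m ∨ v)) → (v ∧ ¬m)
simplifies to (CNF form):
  ¬m ∨ ¬v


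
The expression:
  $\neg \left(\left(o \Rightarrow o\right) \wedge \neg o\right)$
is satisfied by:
  {o: True}


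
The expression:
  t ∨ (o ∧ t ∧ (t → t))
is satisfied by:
  {t: True}


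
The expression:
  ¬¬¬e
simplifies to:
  ¬e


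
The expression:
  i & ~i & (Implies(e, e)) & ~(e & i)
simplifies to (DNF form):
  False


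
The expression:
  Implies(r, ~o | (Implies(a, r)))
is always true.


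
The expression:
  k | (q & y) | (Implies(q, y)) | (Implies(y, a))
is always true.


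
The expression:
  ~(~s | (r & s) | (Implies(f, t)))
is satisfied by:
  {f: True, s: True, r: False, t: False}


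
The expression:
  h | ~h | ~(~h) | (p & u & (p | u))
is always true.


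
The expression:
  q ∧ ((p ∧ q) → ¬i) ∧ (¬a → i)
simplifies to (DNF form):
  (a ∧ q ∧ ¬i) ∨ (a ∧ q ∧ ¬p) ∨ (i ∧ q ∧ ¬i) ∨ (i ∧ q ∧ ¬p)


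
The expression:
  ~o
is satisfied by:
  {o: False}


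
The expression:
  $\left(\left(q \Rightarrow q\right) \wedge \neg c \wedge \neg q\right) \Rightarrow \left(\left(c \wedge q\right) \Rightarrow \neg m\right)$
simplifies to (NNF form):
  $\text{True}$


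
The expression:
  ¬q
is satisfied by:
  {q: False}


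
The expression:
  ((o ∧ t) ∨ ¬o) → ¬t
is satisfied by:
  {t: False}


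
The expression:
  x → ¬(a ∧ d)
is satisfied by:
  {x: False, d: False, a: False}
  {a: True, x: False, d: False}
  {d: True, x: False, a: False}
  {a: True, d: True, x: False}
  {x: True, a: False, d: False}
  {a: True, x: True, d: False}
  {d: True, x: True, a: False}


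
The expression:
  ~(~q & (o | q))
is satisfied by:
  {q: True, o: False}
  {o: False, q: False}
  {o: True, q: True}


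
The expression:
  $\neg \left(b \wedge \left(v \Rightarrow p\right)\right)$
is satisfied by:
  {v: True, b: False, p: False}
  {v: False, b: False, p: False}
  {p: True, v: True, b: False}
  {p: True, v: False, b: False}
  {b: True, v: True, p: False}


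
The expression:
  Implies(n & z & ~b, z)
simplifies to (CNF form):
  True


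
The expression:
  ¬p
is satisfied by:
  {p: False}


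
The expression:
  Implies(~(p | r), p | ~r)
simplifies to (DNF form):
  True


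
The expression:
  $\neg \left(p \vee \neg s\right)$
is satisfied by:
  {s: True, p: False}


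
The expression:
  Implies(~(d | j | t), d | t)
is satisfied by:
  {d: True, t: True, j: True}
  {d: True, t: True, j: False}
  {d: True, j: True, t: False}
  {d: True, j: False, t: False}
  {t: True, j: True, d: False}
  {t: True, j: False, d: False}
  {j: True, t: False, d: False}


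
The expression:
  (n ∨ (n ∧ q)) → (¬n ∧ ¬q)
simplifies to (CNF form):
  ¬n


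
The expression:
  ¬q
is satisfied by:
  {q: False}


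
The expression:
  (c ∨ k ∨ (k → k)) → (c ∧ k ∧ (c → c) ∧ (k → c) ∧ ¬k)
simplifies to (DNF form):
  False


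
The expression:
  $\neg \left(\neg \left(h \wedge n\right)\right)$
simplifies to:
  $h \wedge n$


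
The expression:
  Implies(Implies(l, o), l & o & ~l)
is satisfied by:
  {l: True, o: False}


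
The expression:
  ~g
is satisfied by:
  {g: False}


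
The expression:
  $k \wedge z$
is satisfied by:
  {z: True, k: True}


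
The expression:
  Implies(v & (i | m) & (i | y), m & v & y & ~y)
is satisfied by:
  {y: False, m: False, v: False, i: False}
  {m: True, i: False, y: False, v: False}
  {y: True, i: False, m: False, v: False}
  {m: True, y: True, i: False, v: False}
  {i: True, y: False, m: False, v: False}
  {i: True, m: True, y: False, v: False}
  {i: True, y: True, m: False, v: False}
  {i: True, m: True, y: True, v: False}
  {v: True, i: False, y: False, m: False}
  {v: True, m: True, i: False, y: False}
  {v: True, y: True, i: False, m: False}


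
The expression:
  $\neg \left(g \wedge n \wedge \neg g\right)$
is always true.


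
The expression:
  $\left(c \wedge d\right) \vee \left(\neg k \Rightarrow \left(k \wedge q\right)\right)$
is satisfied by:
  {k: True, c: True, d: True}
  {k: True, c: True, d: False}
  {k: True, d: True, c: False}
  {k: True, d: False, c: False}
  {c: True, d: True, k: False}
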